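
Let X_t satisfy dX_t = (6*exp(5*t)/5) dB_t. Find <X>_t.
<X>_t = 18*exp(10*t)/125 - 18/125

For an Itô process dX_t = a(t) dt + b(t) dB_t, the quadratic variation is <X>_t = int_0^t b(s)^2 ds (the drift term does not contribute). Here b(s) = 6*exp(5*s)/5, so
  b(s)^2 = 36*exp(10*s)/25.
Integrating from 0 to t:
  <X>_t = int_0^t (36*exp(10*s)/25) ds = 18*exp(10*t)/125 - 18/125.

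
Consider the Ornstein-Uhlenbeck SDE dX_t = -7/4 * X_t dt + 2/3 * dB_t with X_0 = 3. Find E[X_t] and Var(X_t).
E[X_t] = 3*exp(-7*t/4); Var(X_t) = 8/63 - 8*exp(-7*t/2)/63

The OU SDE dX = -theta X dt + sigma dB admits the integrating factor exp(theta t): d(exp(theta t) X_t) = sigma exp(theta t) dB_t. Integrating from 0 to t:
  X_t = x_0 * exp(-theta t) + sigma * int_0^t exp(-theta (t-s)) dB_s.
The Itô integral has mean 0 and (by the Itô isometry) variance sigma^2 * int_0^t exp(-2 theta (t - s)) ds = sigma^2 * (1 - exp(-2 theta t)) / (2 theta).
With theta = 7/4, sigma = 2/3, x_0 = 3:
  E[X_t] = 3 * exp(-7/4 t) = 3*exp(-7*t/4)
  Var(X_t) = (2/3)^2 * (1 - exp(-2*7/4 t)) / (2 * 7/4) = 8/63 - 8*exp(-7*t/2)/63.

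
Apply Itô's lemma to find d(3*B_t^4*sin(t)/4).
d(3*B_t^4*sin(t)/4) = (3*B_t^2*(B_t^2*cos(t) + 6*sin(t))/4) dt + (3*B_t^3*sin(t)) dB_t

Itô's formula for f(t, x): d f(t, B_t) = (f_t + (1/2) f_xx) dt + f_x dB_t. Compute partials of f(t, x) = 3*x^4*sin(t)/4:
  f_t(t,x)  = 3*x^4*cos(t)/4
  f_x(t,x)  = 3*x^3*sin(t)
  f_xx(t,x) = 9*x^2*sin(t)
Assemble drift = f_t + (1/2) f_xx = 3*x^2*(x^2*cos(t) + 6*sin(t))/4 and diffusion = f_x = 3*x^3*sin(t). Substituting x = B_t:
  d(3*B_t^4*sin(t)/4) = (3*B_t^2*(B_t^2*cos(t) + 6*sin(t))/4) dt + (3*B_t^3*sin(t)) dB_t.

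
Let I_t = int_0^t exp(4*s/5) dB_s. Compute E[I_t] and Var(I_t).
E[I_t] = 0; Var(I_t) = 5*exp(8*t/5)/8 - 5/8

The Itô integral of a deterministic integrand f(s) has mean 0 because each increment f(s) * (B_{s+ds} - B_s) has mean 0. By the Itô isometry:
  Var( int_0^t f(s) dB_s ) = E[ (int_0^t f(s) dB_s)^2 ] = int_0^t f(s)^2 ds.
Here f(s) = exp(4*s/5), so f(s)^2 = exp(8*s/5). Integrate:
  int_0^t (exp(8*s/5)) ds = 5*exp(8*t/5)/8 - 5/8.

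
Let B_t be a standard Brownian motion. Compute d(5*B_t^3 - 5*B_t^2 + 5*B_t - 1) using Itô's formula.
d(5*B_t^3 - 5*B_t^2 + 5*B_t - 1) = (15*B_t - 5) dt + (15*B_t^2 - 10*B_t + 5) dB_t

Itô's formula for f(B_t) gives d f(B_t) = f'(B_t) dB_t + (1/2) f''(B_t) dt. Compute derivatives of f(x) = 5*x^3 - 5*x^2 + 5*x - 1:
  f'(x)  = 15*x^2 - 10*x + 5
  f''(x) = 30*x - 10
Substitute x = B_t and multiply the f'' term by 1/2:
  drift     = (1/2) * (30*x - 10) evaluated at B_t = 15*B_t - 5
  diffusion = (15*x^2 - 10*x + 5) evaluated at B_t = 15*B_t^2 - 10*B_t + 5
Therefore d(5*B_t^3 - 5*B_t^2 + 5*B_t - 1) = (15*B_t - 5) dt + (15*B_t^2 - 10*B_t + 5) dB_t.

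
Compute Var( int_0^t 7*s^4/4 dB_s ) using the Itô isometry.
Var = 49*t^9/144

The Itô integral of a deterministic integrand f(s) has mean 0 because each increment f(s) * (B_{s+ds} - B_s) has mean 0. By the Itô isometry:
  Var( int_0^t f(s) dB_s ) = E[ (int_0^t f(s) dB_s)^2 ] = int_0^t f(s)^2 ds.
Here f(s) = 7*s^4/4, so f(s)^2 = 49*s^8/16. Integrate:
  int_0^t (49*s^8/16) ds = 49*t^9/144.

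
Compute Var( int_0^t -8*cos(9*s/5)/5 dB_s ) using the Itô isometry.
Var = 32*t/25 + 16*sin(18*t/5)/45

The Itô integral of a deterministic integrand f(s) has mean 0 because each increment f(s) * (B_{s+ds} - B_s) has mean 0. By the Itô isometry:
  Var( int_0^t f(s) dB_s ) = E[ (int_0^t f(s) dB_s)^2 ] = int_0^t f(s)^2 ds.
Here f(s) = -8*cos(9*s/5)/5, so f(s)^2 = 64*cos(9*s/5)^2/25. Integrate:
  int_0^t (64*cos(9*s/5)^2/25) ds = 32*t/25 + 16*sin(18*t/5)/45.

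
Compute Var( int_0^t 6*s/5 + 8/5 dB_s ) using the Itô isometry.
Var = 4*t*(3*t^2 + 12*t + 16)/25

The Itô integral of a deterministic integrand f(s) has mean 0 because each increment f(s) * (B_{s+ds} - B_s) has mean 0. By the Itô isometry:
  Var( int_0^t f(s) dB_s ) = E[ (int_0^t f(s) dB_s)^2 ] = int_0^t f(s)^2 ds.
Here f(s) = 6*s/5 + 8/5, so f(s)^2 = 4*(3*s + 4)^2/25. Integrate:
  int_0^t (4*(3*s + 4)^2/25) ds = 4*t*(3*t^2 + 12*t + 16)/25.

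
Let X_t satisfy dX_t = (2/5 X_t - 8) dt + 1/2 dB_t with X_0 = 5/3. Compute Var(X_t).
Var(X_t) = 5*exp(4*t/5)/16 - 5/16

The variance V(t) = Var(X_t) satisfies V'(t) = 2 a V(t) + c^2 with V(0) = 0 (drift coefficient is linear in X, diffusion is constant). With a = 2/5, c = 1/2, the solution is
  V(t) = (c^2 / (2 a)) * (exp(2 a t) - 1)
       = ((1/2)^2 / (2*(2/5))) * (exp((4/5) t) - 1)
       = 5*exp(4*t/5)/16 - 5/16.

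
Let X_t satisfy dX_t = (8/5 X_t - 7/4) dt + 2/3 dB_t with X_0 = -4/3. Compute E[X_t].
E[X_t] = 35/32 - 233*exp(8*t/5)/96

Taking expectations and using E[dB_t] = 0, the mean m(t) = E[X_t] satisfies the ODE m'(t) = a m(t) + b with m(0) = x_0. With a = 8/5, b = -7/4, x_0 = -4/3, the solution is
  m(t) = x_0 * exp(a t) + (b/a) * (exp(a t) - 1)
       = (-4/3) * exp((8/5) t) + ((-7/4)/(8/5)) * (exp((8/5) t) - 1)
       = 35/32 - 233*exp(8*t/5)/96.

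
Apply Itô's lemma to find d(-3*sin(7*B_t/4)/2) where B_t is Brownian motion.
d(-3*sin(7*B_t/4)/2) = (147*sin(7*B_t/4)/64) dt + (-21*cos(7*B_t/4)/8) dB_t

Itô's formula for f(B_t) gives d f(B_t) = f'(B_t) dB_t + (1/2) f''(B_t) dt. Compute derivatives of f(x) = -3*sin(7*x/4)/2:
  f'(x)  = -21*cos(7*x/4)/8
  f''(x) = 147*sin(7*x/4)/32
Substitute x = B_t and multiply the f'' term by 1/2:
  drift     = (1/2) * (147*sin(7*x/4)/32) evaluated at B_t = 147*sin(7*B_t/4)/64
  diffusion = (-21*cos(7*x/4)/8) evaluated at B_t = -21*cos(7*B_t/4)/8
Therefore d(-3*sin(7*B_t/4)/2) = (147*sin(7*B_t/4)/64) dt + (-21*cos(7*B_t/4)/8) dB_t.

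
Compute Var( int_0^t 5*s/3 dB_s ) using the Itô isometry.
Var = 25*t^3/27

The Itô integral of a deterministic integrand f(s) has mean 0 because each increment f(s) * (B_{s+ds} - B_s) has mean 0. By the Itô isometry:
  Var( int_0^t f(s) dB_s ) = E[ (int_0^t f(s) dB_s)^2 ] = int_0^t f(s)^2 ds.
Here f(s) = 5*s/3, so f(s)^2 = 25*s^2/9. Integrate:
  int_0^t (25*s^2/9) ds = 25*t^3/27.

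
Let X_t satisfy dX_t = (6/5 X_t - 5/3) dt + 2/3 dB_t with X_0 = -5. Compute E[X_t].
E[X_t] = 25/18 - 115*exp(6*t/5)/18

Taking expectations and using E[dB_t] = 0, the mean m(t) = E[X_t] satisfies the ODE m'(t) = a m(t) + b with m(0) = x_0. With a = 6/5, b = -5/3, x_0 = -5, the solution is
  m(t) = x_0 * exp(a t) + (b/a) * (exp(a t) - 1)
       = (-5) * exp((6/5) t) + ((-5/3)/(6/5)) * (exp((6/5) t) - 1)
       = 25/18 - 115*exp(6*t/5)/18.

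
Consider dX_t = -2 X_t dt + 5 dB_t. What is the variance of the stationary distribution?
lim Var(X_t) = 25/4

The OU SDE dX = -theta X dt + sigma dB admits the integrating factor exp(theta t): d(exp(theta t) X_t) = sigma exp(theta t) dB_t. Integrating from 0 to t gives X_t = x_0 * exp(-theta t) + sigma * int_0^t exp(-theta (t-s)) dB_s for any initial x_0. The Itô integral has variance (by the Itô isometry) sigma^2 * int_0^t exp(-2 theta (t - s)) ds = sigma^2 * (1 - exp(-2 theta t)) / (2 theta), independent of x_0.
With theta = 2, sigma = 5:
  Var(X_t) = (5)^2 * (1 - exp(-2*2 t)) / (2 * 2) = 25/4 - 25*exp(-4*t)/4.
As t -> infinity, exp(-2*2 t) -> 0, so the stationary variance is sigma^2 / (2 theta) = 25/4.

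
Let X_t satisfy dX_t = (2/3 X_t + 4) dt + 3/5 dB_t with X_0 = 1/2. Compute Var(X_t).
Var(X_t) = 27*exp(4*t/3)/100 - 27/100

The variance V(t) = Var(X_t) satisfies V'(t) = 2 a V(t) + c^2 with V(0) = 0 (drift coefficient is linear in X, diffusion is constant). With a = 2/3, c = 3/5, the solution is
  V(t) = (c^2 / (2 a)) * (exp(2 a t) - 1)
       = ((3/5)^2 / (2*(2/3))) * (exp((4/3) t) - 1)
       = 27*exp(4*t/3)/100 - 27/100.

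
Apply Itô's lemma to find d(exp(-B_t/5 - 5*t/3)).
d(exp(-B_t/5 - 5*t/3)) = (-247*exp(-B_t/5 - 5*t/3)/150) dt + (-exp(-B_t/5 - 5*t/3)/5) dB_t

Itô's formula for f(t, x): d f(t, B_t) = (f_t + (1/2) f_xx) dt + f_x dB_t. Compute partials of f(t, x) = exp(-5*t/3 - x/5):
  f_t(t,x)  = -5*exp(-5*t/3 - x/5)/3
  f_x(t,x)  = -exp(-5*t/3 - x/5)/5
  f_xx(t,x) = exp(-5*t/3 - x/5)/25
Assemble drift = f_t + (1/2) f_xx = -247*exp(-5*t/3 - x/5)/150 and diffusion = f_x = -exp(-5*t/3 - x/5)/5. Substituting x = B_t:
  d(exp(-B_t/5 - 5*t/3)) = (-247*exp(-B_t/5 - 5*t/3)/150) dt + (-exp(-B_t/5 - 5*t/3)/5) dB_t.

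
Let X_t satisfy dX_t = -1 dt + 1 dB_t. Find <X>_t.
<X>_t = t

For an Itô process dX_t = a(t) dt + b(t) dB_t, the quadratic variation is <X>_t = int_0^t b(s)^2 ds (the drift term does not contribute). Here b(s) = 1, so
  b(s)^2 = 1.
Integrating from 0 to t:
  <X>_t = int_0^t (1) ds = t.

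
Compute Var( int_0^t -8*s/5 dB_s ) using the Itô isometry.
Var = 64*t^3/75

The Itô integral of a deterministic integrand f(s) has mean 0 because each increment f(s) * (B_{s+ds} - B_s) has mean 0. By the Itô isometry:
  Var( int_0^t f(s) dB_s ) = E[ (int_0^t f(s) dB_s)^2 ] = int_0^t f(s)^2 ds.
Here f(s) = -8*s/5, so f(s)^2 = 64*s^2/25. Integrate:
  int_0^t (64*s^2/25) ds = 64*t^3/75.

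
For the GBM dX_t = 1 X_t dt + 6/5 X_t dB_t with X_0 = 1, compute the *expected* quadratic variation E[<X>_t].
E[<X>_t] = 18*exp(86*t/25)/43 - 18/43

<X>_t = int_0^t ((6/5) * X_s)^2 ds. Taking expectation inside the integral: E[<X>_t] = (6/5)^2 * int_0^t E[X_s^2] ds. For GBM, E[X_s^2] = x_0^2 * exp((2 mu + sigma^2) s). Integrating:
  E[<X>_t] = (6/5)^2 * 1^2 * (exp((2*1 + (6/5)^2) t) - 1) / (2*1 + (6/5)^2)
           = (6/5)^2 * 1^2 * (exp((86/25) t) - 1) / (86/25) = 18*exp(86*t/25)/43 - 18/43.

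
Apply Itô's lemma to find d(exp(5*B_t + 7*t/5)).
d(exp(5*B_t + 7*t/5)) = (139*exp(5*B_t + 7*t/5)/10) dt + (5*exp(5*B_t + 7*t/5)) dB_t

Itô's formula for f(t, x): d f(t, B_t) = (f_t + (1/2) f_xx) dt + f_x dB_t. Compute partials of f(t, x) = exp(7*t/5 + 5*x):
  f_t(t,x)  = 7*exp(7*t/5 + 5*x)/5
  f_x(t,x)  = 5*exp(7*t/5 + 5*x)
  f_xx(t,x) = 25*exp(7*t/5 + 5*x)
Assemble drift = f_t + (1/2) f_xx = 139*exp(7*t/5 + 5*x)/10 and diffusion = f_x = 5*exp(7*t/5 + 5*x). Substituting x = B_t:
  d(exp(5*B_t + 7*t/5)) = (139*exp(5*B_t + 7*t/5)/10) dt + (5*exp(5*B_t + 7*t/5)) dB_t.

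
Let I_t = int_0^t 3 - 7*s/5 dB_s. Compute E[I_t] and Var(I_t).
E[I_t] = 0; Var(I_t) = t*(49*t^2 - 315*t + 675)/75

The Itô integral of a deterministic integrand f(s) has mean 0 because each increment f(s) * (B_{s+ds} - B_s) has mean 0. By the Itô isometry:
  Var( int_0^t f(s) dB_s ) = E[ (int_0^t f(s) dB_s)^2 ] = int_0^t f(s)^2 ds.
Here f(s) = 3 - 7*s/5, so f(s)^2 = (7*s - 15)^2/25. Integrate:
  int_0^t ((7*s - 15)^2/25) ds = t*(49*t^2 - 315*t + 675)/75.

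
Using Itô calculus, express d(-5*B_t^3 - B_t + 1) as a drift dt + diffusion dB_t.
d(-5*B_t^3 - B_t + 1) = (-15*B_t) dt + (-15*B_t^2 - 1) dB_t

Itô's formula for f(B_t) gives d f(B_t) = f'(B_t) dB_t + (1/2) f''(B_t) dt. Compute derivatives of f(x) = -5*x^3 - x + 1:
  f'(x)  = -15*x^2 - 1
  f''(x) = -30*x
Substitute x = B_t and multiply the f'' term by 1/2:
  drift     = (1/2) * (-30*x) evaluated at B_t = -15*B_t
  diffusion = (-15*x^2 - 1) evaluated at B_t = -15*B_t^2 - 1
Therefore d(-5*B_t^3 - B_t + 1) = (-15*B_t) dt + (-15*B_t^2 - 1) dB_t.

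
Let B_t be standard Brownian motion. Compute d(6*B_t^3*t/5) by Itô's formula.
d(6*B_t^3*t/5) = (6*B_t*(B_t^2 + 3*t)/5) dt + (18*B_t^2*t/5) dB_t

Itô's formula for f(t, x): d f(t, B_t) = (f_t + (1/2) f_xx) dt + f_x dB_t. Compute partials of f(t, x) = 6*t*x^3/5:
  f_t(t,x)  = 6*x^3/5
  f_x(t,x)  = 18*t*x^2/5
  f_xx(t,x) = 36*t*x/5
Assemble drift = f_t + (1/2) f_xx = 6*x*(3*t + x^2)/5 and diffusion = f_x = 18*t*x^2/5. Substituting x = B_t:
  d(6*B_t^3*t/5) = (6*B_t*(B_t^2 + 3*t)/5) dt + (18*B_t^2*t/5) dB_t.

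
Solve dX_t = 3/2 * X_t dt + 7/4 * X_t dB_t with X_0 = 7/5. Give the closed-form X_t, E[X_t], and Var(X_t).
X_t = 7/5 * exp((-1/32) t + (7/4) B_t); E[X_t] = 7*exp(3*t/2)/5; Var(X_t) = 49*(exp(49*t/16) - 1)*exp(3*t)/25

For GBM dX = mu X dt + sigma X dB with X_0 = x_0, apply Itô to Y = log X: dY = (mu - sigma^2/2) dt + sigma dB, so Y_t = log(x_0) + (mu - sigma^2/2) t + sigma B_t and hence X_t = x_0 * exp((mu - sigma^2/2) t + sigma B_t).
With mu = 3/2, sigma = 7/4, x_0 = 7/5, this gives:
  X_t = 7/5 * exp((-1/32) * t + (7/4) * B_t).
Since sigma*B_t ~ Normal(0, sigma^2 t), E[exp(sigma*B_t)] = exp(sigma^2 t / 2); so E[X_t] = x_0 * exp((mu - sigma^2/2) t) * exp(sigma^2 t / 2) = x_0 * exp(mu t) = 7*exp(3*t/2)/5.
Var(X_t) = E[X_t^2] - (E[X_t])^2 = x_0^2 * exp(2 mu t) * (exp(sigma^2 t) - 1) = 49*(exp(49*t/16) - 1)*exp(3*t)/25.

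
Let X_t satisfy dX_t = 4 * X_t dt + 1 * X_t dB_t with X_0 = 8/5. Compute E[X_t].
E[X_t] = 8*exp(4*t)/5

For GBM dX = mu X dt + sigma X dB with X_0 = x_0, apply Itô to Y = log X: dY = (mu - sigma^2/2) dt + sigma dB, so Y_t = log(x_0) + (mu - sigma^2/2) t + sigma B_t and hence X_t = x_0 * exp((mu - sigma^2/2) t + sigma B_t).
With mu = 4, sigma = 1, x_0 = 8/5, this gives:
  X_t = 8/5 * exp((7/2) * t + (1) * B_t).
Since sigma*B_t ~ Normal(0, sigma^2 t), E[exp(sigma*B_t)] = exp(sigma^2 t / 2); so E[X_t] = x_0 * exp((mu - sigma^2/2) t) * exp(sigma^2 t / 2) = x_0 * exp(mu t) = 8*exp(4*t)/5.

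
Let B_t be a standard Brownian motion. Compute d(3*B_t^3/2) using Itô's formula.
d(3*B_t^3/2) = (9*B_t/2) dt + (9*B_t^2/2) dB_t

Itô's formula for f(B_t) gives d f(B_t) = f'(B_t) dB_t + (1/2) f''(B_t) dt. Compute derivatives of f(x) = 3*x^3/2:
  f'(x)  = 9*x^2/2
  f''(x) = 9*x
Substitute x = B_t and multiply the f'' term by 1/2:
  drift     = (1/2) * (9*x) evaluated at B_t = 9*B_t/2
  diffusion = (9*x^2/2) evaluated at B_t = 9*B_t^2/2
Therefore d(3*B_t^3/2) = (9*B_t/2) dt + (9*B_t^2/2) dB_t.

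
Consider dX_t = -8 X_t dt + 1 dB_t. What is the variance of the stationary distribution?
lim Var(X_t) = 1/16

The OU SDE dX = -theta X dt + sigma dB admits the integrating factor exp(theta t): d(exp(theta t) X_t) = sigma exp(theta t) dB_t. Integrating from 0 to t gives X_t = x_0 * exp(-theta t) + sigma * int_0^t exp(-theta (t-s)) dB_s for any initial x_0. The Itô integral has variance (by the Itô isometry) sigma^2 * int_0^t exp(-2 theta (t - s)) ds = sigma^2 * (1 - exp(-2 theta t)) / (2 theta), independent of x_0.
With theta = 8, sigma = 1:
  Var(X_t) = (1)^2 * (1 - exp(-2*8 t)) / (2 * 8) = 1/16 - exp(-16*t)/16.
As t -> infinity, exp(-2*8 t) -> 0, so the stationary variance is sigma^2 / (2 theta) = 1/16.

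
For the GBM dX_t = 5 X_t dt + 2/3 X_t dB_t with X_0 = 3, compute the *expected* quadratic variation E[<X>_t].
E[<X>_t] = 18*exp(94*t/9)/47 - 18/47

<X>_t = int_0^t ((2/3) * X_s)^2 ds. Taking expectation inside the integral: E[<X>_t] = (2/3)^2 * int_0^t E[X_s^2] ds. For GBM, E[X_s^2] = x_0^2 * exp((2 mu + sigma^2) s). Integrating:
  E[<X>_t] = (2/3)^2 * 3^2 * (exp((2*5 + (2/3)^2) t) - 1) / (2*5 + (2/3)^2)
           = (2/3)^2 * 3^2 * (exp((94/9) t) - 1) / (94/9) = 18*exp(94*t/9)/47 - 18/47.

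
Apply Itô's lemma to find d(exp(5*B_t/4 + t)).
d(exp(5*B_t/4 + t)) = (57*exp(5*B_t/4 + t)/32) dt + (5*exp(5*B_t/4 + t)/4) dB_t

Itô's formula for f(t, x): d f(t, B_t) = (f_t + (1/2) f_xx) dt + f_x dB_t. Compute partials of f(t, x) = exp(t + 5*x/4):
  f_t(t,x)  = exp(t + 5*x/4)
  f_x(t,x)  = 5*exp(t + 5*x/4)/4
  f_xx(t,x) = 25*exp(t + 5*x/4)/16
Assemble drift = f_t + (1/2) f_xx = 57*exp(t + 5*x/4)/32 and diffusion = f_x = 5*exp(t + 5*x/4)/4. Substituting x = B_t:
  d(exp(5*B_t/4 + t)) = (57*exp(5*B_t/4 + t)/32) dt + (5*exp(5*B_t/4 + t)/4) dB_t.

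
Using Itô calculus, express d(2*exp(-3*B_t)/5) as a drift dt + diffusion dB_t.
d(2*exp(-3*B_t)/5) = (9*exp(-3*B_t)/5) dt + (-6*exp(-3*B_t)/5) dB_t

Itô's formula for f(B_t) gives d f(B_t) = f'(B_t) dB_t + (1/2) f''(B_t) dt. Compute derivatives of f(x) = 2*exp(-3*x)/5:
  f'(x)  = -6*exp(-3*x)/5
  f''(x) = 18*exp(-3*x)/5
Substitute x = B_t and multiply the f'' term by 1/2:
  drift     = (1/2) * (18*exp(-3*x)/5) evaluated at B_t = 9*exp(-3*B_t)/5
  diffusion = (-6*exp(-3*x)/5) evaluated at B_t = -6*exp(-3*B_t)/5
Therefore d(2*exp(-3*B_t)/5) = (9*exp(-3*B_t)/5) dt + (-6*exp(-3*B_t)/5) dB_t.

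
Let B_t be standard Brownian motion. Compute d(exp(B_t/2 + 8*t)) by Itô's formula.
d(exp(B_t/2 + 8*t)) = (65*exp(B_t/2 + 8*t)/8) dt + (exp(B_t/2 + 8*t)/2) dB_t

Itô's formula for f(t, x): d f(t, B_t) = (f_t + (1/2) f_xx) dt + f_x dB_t. Compute partials of f(t, x) = exp(8*t + x/2):
  f_t(t,x)  = 8*exp(8*t + x/2)
  f_x(t,x)  = exp(8*t + x/2)/2
  f_xx(t,x) = exp(8*t + x/2)/4
Assemble drift = f_t + (1/2) f_xx = 65*exp(8*t + x/2)/8 and diffusion = f_x = exp(8*t + x/2)/2. Substituting x = B_t:
  d(exp(B_t/2 + 8*t)) = (65*exp(B_t/2 + 8*t)/8) dt + (exp(B_t/2 + 8*t)/2) dB_t.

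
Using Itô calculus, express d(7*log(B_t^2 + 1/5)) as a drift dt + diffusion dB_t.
d(7*log(B_t^2 + 1/5)) = (35*(1 - 5*B_t^2)/(5*B_t^2 + 1)^2) dt + (70*B_t/(5*B_t^2 + 1)) dB_t

Itô's formula for f(B_t) gives d f(B_t) = f'(B_t) dB_t + (1/2) f''(B_t) dt. Compute derivatives of f(x) = 7*log(x^2 + 1/5):
  f'(x)  = 70*x/(5*x^2 + 1)
  f''(x) = 70*(1 - 5*x^2)/(5*x^2 + 1)^2
Substitute x = B_t and multiply the f'' term by 1/2:
  drift     = (1/2) * (70*(1 - 5*x^2)/(5*x^2 + 1)^2) evaluated at B_t = 35*(1 - 5*B_t^2)/(5*B_t^2 + 1)^2
  diffusion = (70*x/(5*x^2 + 1)) evaluated at B_t = 70*B_t/(5*B_t^2 + 1)
Therefore d(7*log(B_t^2 + 1/5)) = (35*(1 - 5*B_t^2)/(5*B_t^2 + 1)^2) dt + (70*B_t/(5*B_t^2 + 1)) dB_t.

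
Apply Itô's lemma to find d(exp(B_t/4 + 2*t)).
d(exp(B_t/4 + 2*t)) = (65*exp(B_t/4 + 2*t)/32) dt + (exp(B_t/4 + 2*t)/4) dB_t

Itô's formula for f(t, x): d f(t, B_t) = (f_t + (1/2) f_xx) dt + f_x dB_t. Compute partials of f(t, x) = exp(2*t + x/4):
  f_t(t,x)  = 2*exp(2*t + x/4)
  f_x(t,x)  = exp(2*t + x/4)/4
  f_xx(t,x) = exp(2*t + x/4)/16
Assemble drift = f_t + (1/2) f_xx = 65*exp(2*t + x/4)/32 and diffusion = f_x = exp(2*t + x/4)/4. Substituting x = B_t:
  d(exp(B_t/4 + 2*t)) = (65*exp(B_t/4 + 2*t)/32) dt + (exp(B_t/4 + 2*t)/4) dB_t.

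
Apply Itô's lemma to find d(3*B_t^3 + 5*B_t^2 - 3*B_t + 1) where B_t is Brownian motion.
d(3*B_t^3 + 5*B_t^2 - 3*B_t + 1) = (9*B_t + 5) dt + (9*B_t^2 + 10*B_t - 3) dB_t

Itô's formula for f(B_t) gives d f(B_t) = f'(B_t) dB_t + (1/2) f''(B_t) dt. Compute derivatives of f(x) = 3*x^3 + 5*x^2 - 3*x + 1:
  f'(x)  = 9*x^2 + 10*x - 3
  f''(x) = 18*x + 10
Substitute x = B_t and multiply the f'' term by 1/2:
  drift     = (1/2) * (18*x + 10) evaluated at B_t = 9*B_t + 5
  diffusion = (9*x^2 + 10*x - 3) evaluated at B_t = 9*B_t^2 + 10*B_t - 3
Therefore d(3*B_t^3 + 5*B_t^2 - 3*B_t + 1) = (9*B_t + 5) dt + (9*B_t^2 + 10*B_t - 3) dB_t.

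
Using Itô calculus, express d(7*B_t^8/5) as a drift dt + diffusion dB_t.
d(7*B_t^8/5) = (196*B_t^6/5) dt + (56*B_t^7/5) dB_t

Itô's formula for f(B_t) gives d f(B_t) = f'(B_t) dB_t + (1/2) f''(B_t) dt. Compute derivatives of f(x) = 7*x^8/5:
  f'(x)  = 56*x^7/5
  f''(x) = 392*x^6/5
Substitute x = B_t and multiply the f'' term by 1/2:
  drift     = (1/2) * (392*x^6/5) evaluated at B_t = 196*B_t^6/5
  diffusion = (56*x^7/5) evaluated at B_t = 56*B_t^7/5
Therefore d(7*B_t^8/5) = (196*B_t^6/5) dt + (56*B_t^7/5) dB_t.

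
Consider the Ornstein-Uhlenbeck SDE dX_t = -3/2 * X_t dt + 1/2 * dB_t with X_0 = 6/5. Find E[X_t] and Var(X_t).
E[X_t] = 6*exp(-3*t/2)/5; Var(X_t) = 1/12 - exp(-3*t)/12

The OU SDE dX = -theta X dt + sigma dB admits the integrating factor exp(theta t): d(exp(theta t) X_t) = sigma exp(theta t) dB_t. Integrating from 0 to t:
  X_t = x_0 * exp(-theta t) + sigma * int_0^t exp(-theta (t-s)) dB_s.
The Itô integral has mean 0 and (by the Itô isometry) variance sigma^2 * int_0^t exp(-2 theta (t - s)) ds = sigma^2 * (1 - exp(-2 theta t)) / (2 theta).
With theta = 3/2, sigma = 1/2, x_0 = 6/5:
  E[X_t] = 6/5 * exp(-3/2 t) = 6*exp(-3*t/2)/5
  Var(X_t) = (1/2)^2 * (1 - exp(-2*3/2 t)) / (2 * 3/2) = 1/12 - exp(-3*t)/12.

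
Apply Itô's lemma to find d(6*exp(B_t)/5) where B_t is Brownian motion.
d(6*exp(B_t)/5) = (3*exp(B_t)/5) dt + (6*exp(B_t)/5) dB_t

Itô's formula for f(B_t) gives d f(B_t) = f'(B_t) dB_t + (1/2) f''(B_t) dt. Compute derivatives of f(x) = 6*exp(x)/5:
  f'(x)  = 6*exp(x)/5
  f''(x) = 6*exp(x)/5
Substitute x = B_t and multiply the f'' term by 1/2:
  drift     = (1/2) * (6*exp(x)/5) evaluated at B_t = 3*exp(B_t)/5
  diffusion = (6*exp(x)/5) evaluated at B_t = 6*exp(B_t)/5
Therefore d(6*exp(B_t)/5) = (3*exp(B_t)/5) dt + (6*exp(B_t)/5) dB_t.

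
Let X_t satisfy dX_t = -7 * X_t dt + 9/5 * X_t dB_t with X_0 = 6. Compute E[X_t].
E[X_t] = 6*exp(-7*t)

For GBM dX = mu X dt + sigma X dB with X_0 = x_0, apply Itô to Y = log X: dY = (mu - sigma^2/2) dt + sigma dB, so Y_t = log(x_0) + (mu - sigma^2/2) t + sigma B_t and hence X_t = x_0 * exp((mu - sigma^2/2) t + sigma B_t).
With mu = -7, sigma = 9/5, x_0 = 6, this gives:
  X_t = 6 * exp((-431/50) * t + (9/5) * B_t).
Since sigma*B_t ~ Normal(0, sigma^2 t), E[exp(sigma*B_t)] = exp(sigma^2 t / 2); so E[X_t] = x_0 * exp((mu - sigma^2/2) t) * exp(sigma^2 t / 2) = x_0 * exp(mu t) = 6*exp(-7*t).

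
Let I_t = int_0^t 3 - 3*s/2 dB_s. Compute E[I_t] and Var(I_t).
E[I_t] = 0; Var(I_t) = 3*t*(t^2 - 6*t + 12)/4

The Itô integral of a deterministic integrand f(s) has mean 0 because each increment f(s) * (B_{s+ds} - B_s) has mean 0. By the Itô isometry:
  Var( int_0^t f(s) dB_s ) = E[ (int_0^t f(s) dB_s)^2 ] = int_0^t f(s)^2 ds.
Here f(s) = 3 - 3*s/2, so f(s)^2 = 9*(s - 2)^2/4. Integrate:
  int_0^t (9*(s - 2)^2/4) ds = 3*t*(t^2 - 6*t + 12)/4.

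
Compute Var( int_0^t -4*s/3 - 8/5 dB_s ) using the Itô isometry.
Var = 16*t*(25*t^2 + 90*t + 108)/675

The Itô integral of a deterministic integrand f(s) has mean 0 because each increment f(s) * (B_{s+ds} - B_s) has mean 0. By the Itô isometry:
  Var( int_0^t f(s) dB_s ) = E[ (int_0^t f(s) dB_s)^2 ] = int_0^t f(s)^2 ds.
Here f(s) = -4*s/3 - 8/5, so f(s)^2 = 16*(5*s + 6)^2/225. Integrate:
  int_0^t (16*(5*s + 6)^2/225) ds = 16*t*(25*t^2 + 90*t + 108)/675.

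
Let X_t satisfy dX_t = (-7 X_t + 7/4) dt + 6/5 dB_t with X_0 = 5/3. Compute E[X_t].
E[X_t] = 1/4 + 17*exp(-7*t)/12

Taking expectations and using E[dB_t] = 0, the mean m(t) = E[X_t] satisfies the ODE m'(t) = a m(t) + b with m(0) = x_0. With a = -7, b = 7/4, x_0 = 5/3, the solution is
  m(t) = x_0 * exp(a t) + (b/a) * (exp(a t) - 1)
       = (5/3) * exp((-7) t) + ((7/4)/(-7)) * (exp((-7) t) - 1)
       = 1/4 + 17*exp(-7*t)/12.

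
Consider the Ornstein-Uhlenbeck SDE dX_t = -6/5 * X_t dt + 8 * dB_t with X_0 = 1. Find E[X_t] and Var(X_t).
E[X_t] = exp(-6*t/5); Var(X_t) = 80/3 - 80*exp(-12*t/5)/3

The OU SDE dX = -theta X dt + sigma dB admits the integrating factor exp(theta t): d(exp(theta t) X_t) = sigma exp(theta t) dB_t. Integrating from 0 to t:
  X_t = x_0 * exp(-theta t) + sigma * int_0^t exp(-theta (t-s)) dB_s.
The Itô integral has mean 0 and (by the Itô isometry) variance sigma^2 * int_0^t exp(-2 theta (t - s)) ds = sigma^2 * (1 - exp(-2 theta t)) / (2 theta).
With theta = 6/5, sigma = 8, x_0 = 1:
  E[X_t] = 1 * exp(-6/5 t) = exp(-6*t/5)
  Var(X_t) = (8)^2 * (1 - exp(-2*6/5 t)) / (2 * 6/5) = 80/3 - 80*exp(-12*t/5)/3.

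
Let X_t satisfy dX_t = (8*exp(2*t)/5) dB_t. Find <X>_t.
<X>_t = 16*exp(4*t)/25 - 16/25

For an Itô process dX_t = a(t) dt + b(t) dB_t, the quadratic variation is <X>_t = int_0^t b(s)^2 ds (the drift term does not contribute). Here b(s) = 8*exp(2*s)/5, so
  b(s)^2 = 64*exp(4*s)/25.
Integrating from 0 to t:
  <X>_t = int_0^t (64*exp(4*s)/25) ds = 16*exp(4*t)/25 - 16/25.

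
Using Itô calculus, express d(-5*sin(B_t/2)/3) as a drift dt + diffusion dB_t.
d(-5*sin(B_t/2)/3) = (5*sin(B_t/2)/24) dt + (-5*cos(B_t/2)/6) dB_t

Itô's formula for f(B_t) gives d f(B_t) = f'(B_t) dB_t + (1/2) f''(B_t) dt. Compute derivatives of f(x) = -5*sin(x/2)/3:
  f'(x)  = -5*cos(x/2)/6
  f''(x) = 5*sin(x/2)/12
Substitute x = B_t and multiply the f'' term by 1/2:
  drift     = (1/2) * (5*sin(x/2)/12) evaluated at B_t = 5*sin(B_t/2)/24
  diffusion = (-5*cos(x/2)/6) evaluated at B_t = -5*cos(B_t/2)/6
Therefore d(-5*sin(B_t/2)/3) = (5*sin(B_t/2)/24) dt + (-5*cos(B_t/2)/6) dB_t.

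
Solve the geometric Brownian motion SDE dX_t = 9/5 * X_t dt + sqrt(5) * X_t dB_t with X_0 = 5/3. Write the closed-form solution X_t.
X_t = 5/3 * exp((-7/10) * t + (sqrt(5)) * B_t)

For GBM dX = mu X dt + sigma X dB with X_0 = x_0, apply Itô to Y = log X: dY = (mu - sigma^2/2) dt + sigma dB, so Y_t = log(x_0) + (mu - sigma^2/2) t + sigma B_t and hence X_t = x_0 * exp((mu - sigma^2/2) t + sigma B_t).
With mu = 9/5, sigma = sqrt(5), x_0 = 5/3, this gives:
  X_t = 5/3 * exp((-7/10) * t + (sqrt(5)) * B_t).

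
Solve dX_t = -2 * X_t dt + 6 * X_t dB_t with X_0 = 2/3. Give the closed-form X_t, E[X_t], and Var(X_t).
X_t = 2/3 * exp((-20) t + (6) B_t); E[X_t] = 2*exp(-2*t)/3; Var(X_t) = (4*exp(36*t) - 4)*exp(-4*t)/9

For GBM dX = mu X dt + sigma X dB with X_0 = x_0, apply Itô to Y = log X: dY = (mu - sigma^2/2) dt + sigma dB, so Y_t = log(x_0) + (mu - sigma^2/2) t + sigma B_t and hence X_t = x_0 * exp((mu - sigma^2/2) t + sigma B_t).
With mu = -2, sigma = 6, x_0 = 2/3, this gives:
  X_t = 2/3 * exp((-20) * t + (6) * B_t).
Since sigma*B_t ~ Normal(0, sigma^2 t), E[exp(sigma*B_t)] = exp(sigma^2 t / 2); so E[X_t] = x_0 * exp((mu - sigma^2/2) t) * exp(sigma^2 t / 2) = x_0 * exp(mu t) = 2*exp(-2*t)/3.
Var(X_t) = E[X_t^2] - (E[X_t])^2 = x_0^2 * exp(2 mu t) * (exp(sigma^2 t) - 1) = (4*exp(36*t) - 4)*exp(-4*t)/9.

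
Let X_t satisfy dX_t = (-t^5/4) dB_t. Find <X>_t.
<X>_t = t^11/176

For an Itô process dX_t = a(t) dt + b(t) dB_t, the quadratic variation is <X>_t = int_0^t b(s)^2 ds (the drift term does not contribute). Here b(s) = -s^5/4, so
  b(s)^2 = s^10/16.
Integrating from 0 to t:
  <X>_t = int_0^t (s^10/16) ds = t^11/176.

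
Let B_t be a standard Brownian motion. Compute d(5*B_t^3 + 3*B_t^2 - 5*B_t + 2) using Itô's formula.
d(5*B_t^3 + 3*B_t^2 - 5*B_t + 2) = (15*B_t + 3) dt + (15*B_t^2 + 6*B_t - 5) dB_t

Itô's formula for f(B_t) gives d f(B_t) = f'(B_t) dB_t + (1/2) f''(B_t) dt. Compute derivatives of f(x) = 5*x^3 + 3*x^2 - 5*x + 2:
  f'(x)  = 15*x^2 + 6*x - 5
  f''(x) = 30*x + 6
Substitute x = B_t and multiply the f'' term by 1/2:
  drift     = (1/2) * (30*x + 6) evaluated at B_t = 15*B_t + 3
  diffusion = (15*x^2 + 6*x - 5) evaluated at B_t = 15*B_t^2 + 6*B_t - 5
Therefore d(5*B_t^3 + 3*B_t^2 - 5*B_t + 2) = (15*B_t + 3) dt + (15*B_t^2 + 6*B_t - 5) dB_t.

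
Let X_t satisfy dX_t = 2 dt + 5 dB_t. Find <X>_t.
<X>_t = 25*t

For an Itô process dX_t = a(t) dt + b(t) dB_t, the quadratic variation is <X>_t = int_0^t b(s)^2 ds (the drift term does not contribute). Here b(s) = 5, so
  b(s)^2 = 25.
Integrating from 0 to t:
  <X>_t = int_0^t (25) ds = 25*t.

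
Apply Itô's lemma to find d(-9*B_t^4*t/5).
d(-9*B_t^4*t/5) = (9*B_t^2*(-B_t^2 - 6*t)/5) dt + (-36*B_t^3*t/5) dB_t

Itô's formula for f(t, x): d f(t, B_t) = (f_t + (1/2) f_xx) dt + f_x dB_t. Compute partials of f(t, x) = -9*t*x^4/5:
  f_t(t,x)  = -9*x^4/5
  f_x(t,x)  = -36*t*x^3/5
  f_xx(t,x) = -108*t*x^2/5
Assemble drift = f_t + (1/2) f_xx = 9*x^2*(-6*t - x^2)/5 and diffusion = f_x = -36*t*x^3/5. Substituting x = B_t:
  d(-9*B_t^4*t/5) = (9*B_t^2*(-B_t^2 - 6*t)/5) dt + (-36*B_t^3*t/5) dB_t.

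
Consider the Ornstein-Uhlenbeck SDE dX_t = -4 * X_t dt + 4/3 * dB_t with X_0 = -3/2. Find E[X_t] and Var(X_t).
E[X_t] = -3*exp(-4*t)/2; Var(X_t) = 2/9 - 2*exp(-8*t)/9

The OU SDE dX = -theta X dt + sigma dB admits the integrating factor exp(theta t): d(exp(theta t) X_t) = sigma exp(theta t) dB_t. Integrating from 0 to t:
  X_t = x_0 * exp(-theta t) + sigma * int_0^t exp(-theta (t-s)) dB_s.
The Itô integral has mean 0 and (by the Itô isometry) variance sigma^2 * int_0^t exp(-2 theta (t - s)) ds = sigma^2 * (1 - exp(-2 theta t)) / (2 theta).
With theta = 4, sigma = 4/3, x_0 = -3/2:
  E[X_t] = -3/2 * exp(-4 t) = -3*exp(-4*t)/2
  Var(X_t) = (4/3)^2 * (1 - exp(-2*4 t)) / (2 * 4) = 2/9 - 2*exp(-8*t)/9.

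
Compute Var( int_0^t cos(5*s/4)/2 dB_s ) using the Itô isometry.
Var = t/8 + sin(5*t/2)/20

The Itô integral of a deterministic integrand f(s) has mean 0 because each increment f(s) * (B_{s+ds} - B_s) has mean 0. By the Itô isometry:
  Var( int_0^t f(s) dB_s ) = E[ (int_0^t f(s) dB_s)^2 ] = int_0^t f(s)^2 ds.
Here f(s) = cos(5*s/4)/2, so f(s)^2 = cos(5*s/4)^2/4. Integrate:
  int_0^t (cos(5*s/4)^2/4) ds = t/8 + sin(5*t/2)/20.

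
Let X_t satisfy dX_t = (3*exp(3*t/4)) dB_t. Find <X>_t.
<X>_t = 6*exp(3*t/2) - 6

For an Itô process dX_t = a(t) dt + b(t) dB_t, the quadratic variation is <X>_t = int_0^t b(s)^2 ds (the drift term does not contribute). Here b(s) = 3*exp(3*s/4), so
  b(s)^2 = 9*exp(3*s/2).
Integrating from 0 to t:
  <X>_t = int_0^t (9*exp(3*s/2)) ds = 6*exp(3*t/2) - 6.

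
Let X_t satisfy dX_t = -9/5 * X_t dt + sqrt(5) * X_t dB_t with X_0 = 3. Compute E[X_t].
E[X_t] = 3*exp(-9*t/5)

For GBM dX = mu X dt + sigma X dB with X_0 = x_0, apply Itô to Y = log X: dY = (mu - sigma^2/2) dt + sigma dB, so Y_t = log(x_0) + (mu - sigma^2/2) t + sigma B_t and hence X_t = x_0 * exp((mu - sigma^2/2) t + sigma B_t).
With mu = -9/5, sigma = sqrt(5), x_0 = 3, this gives:
  X_t = 3 * exp((-43/10) * t + (sqrt(5)) * B_t).
Since sigma*B_t ~ Normal(0, sigma^2 t), E[exp(sigma*B_t)] = exp(sigma^2 t / 2); so E[X_t] = x_0 * exp((mu - sigma^2/2) t) * exp(sigma^2 t / 2) = x_0 * exp(mu t) = 3*exp(-9*t/5).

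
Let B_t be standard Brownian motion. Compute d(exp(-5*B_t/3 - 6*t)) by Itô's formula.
d(exp(-5*B_t/3 - 6*t)) = (-83*exp(-5*B_t/3 - 6*t)/18) dt + (-5*exp(-5*B_t/3 - 6*t)/3) dB_t

Itô's formula for f(t, x): d f(t, B_t) = (f_t + (1/2) f_xx) dt + f_x dB_t. Compute partials of f(t, x) = exp(-6*t - 5*x/3):
  f_t(t,x)  = -6*exp(-6*t - 5*x/3)
  f_x(t,x)  = -5*exp(-6*t - 5*x/3)/3
  f_xx(t,x) = 25*exp(-6*t - 5*x/3)/9
Assemble drift = f_t + (1/2) f_xx = -83*exp(-6*t - 5*x/3)/18 and diffusion = f_x = -5*exp(-6*t - 5*x/3)/3. Substituting x = B_t:
  d(exp(-5*B_t/3 - 6*t)) = (-83*exp(-5*B_t/3 - 6*t)/18) dt + (-5*exp(-5*B_t/3 - 6*t)/3) dB_t.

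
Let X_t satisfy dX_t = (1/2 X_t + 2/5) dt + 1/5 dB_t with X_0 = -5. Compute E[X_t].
E[X_t] = -21*exp(t/2)/5 - 4/5

Taking expectations and using E[dB_t] = 0, the mean m(t) = E[X_t] satisfies the ODE m'(t) = a m(t) + b with m(0) = x_0. With a = 1/2, b = 2/5, x_0 = -5, the solution is
  m(t) = x_0 * exp(a t) + (b/a) * (exp(a t) - 1)
       = (-5) * exp((1/2) t) + ((2/5)/(1/2)) * (exp((1/2) t) - 1)
       = -21*exp(t/2)/5 - 4/5.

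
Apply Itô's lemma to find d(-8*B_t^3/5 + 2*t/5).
d(-8*B_t^3/5 + 2*t/5) = (2/5 - 24*B_t/5) dt + (-24*B_t^2/5) dB_t

Itô's formula for f(t, x): d f(t, B_t) = (f_t + (1/2) f_xx) dt + f_x dB_t. Compute partials of f(t, x) = 2*t/5 - 8*x^3/5:
  f_t(t,x)  = 2/5
  f_x(t,x)  = -24*x^2/5
  f_xx(t,x) = -48*x/5
Assemble drift = f_t + (1/2) f_xx = 2/5 - 24*x/5 and diffusion = f_x = -24*x^2/5. Substituting x = B_t:
  d(-8*B_t^3/5 + 2*t/5) = (2/5 - 24*B_t/5) dt + (-24*B_t^2/5) dB_t.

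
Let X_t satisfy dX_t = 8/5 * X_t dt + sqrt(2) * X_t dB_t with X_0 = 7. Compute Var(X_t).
Var(X_t) = 49*(exp(2*t) - 1)*exp(16*t/5)

For GBM dX = mu X dt + sigma X dB with X_0 = x_0, apply Itô to Y = log X: dY = (mu - sigma^2/2) dt + sigma dB, so Y_t = log(x_0) + (mu - sigma^2/2) t + sigma B_t and hence X_t = x_0 * exp((mu - sigma^2/2) t + sigma B_t).
With mu = 8/5, sigma = sqrt(2), x_0 = 7, this gives:
  X_t = 7 * exp((3/5) * t + (sqrt(2)) * B_t).
Since sigma*B_t ~ Normal(0, sigma^2 t), E[exp(sigma*B_t)] = exp(sigma^2 t / 2); so E[X_t] = x_0 * exp((mu - sigma^2/2) t) * exp(sigma^2 t / 2) = x_0 * exp(mu t) = 7*exp(8*t/5).
Var(X_t) = E[X_t^2] - (E[X_t])^2 = x_0^2 * exp(2 mu t) * (exp(sigma^2 t) - 1) = 49*(exp(2*t) - 1)*exp(16*t/5).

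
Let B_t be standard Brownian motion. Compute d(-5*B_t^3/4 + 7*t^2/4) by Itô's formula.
d(-5*B_t^3/4 + 7*t^2/4) = (-15*B_t/4 + 7*t/2) dt + (-15*B_t^2/4) dB_t

Itô's formula for f(t, x): d f(t, B_t) = (f_t + (1/2) f_xx) dt + f_x dB_t. Compute partials of f(t, x) = 7*t^2/4 - 5*x^3/4:
  f_t(t,x)  = 7*t/2
  f_x(t,x)  = -15*x^2/4
  f_xx(t,x) = -15*x/2
Assemble drift = f_t + (1/2) f_xx = 7*t/2 - 15*x/4 and diffusion = f_x = -15*x^2/4. Substituting x = B_t:
  d(-5*B_t^3/4 + 7*t^2/4) = (-15*B_t/4 + 7*t/2) dt + (-15*B_t^2/4) dB_t.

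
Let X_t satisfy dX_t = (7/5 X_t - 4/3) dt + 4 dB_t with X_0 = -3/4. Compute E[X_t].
E[X_t] = 20/21 - 143*exp(7*t/5)/84

Taking expectations and using E[dB_t] = 0, the mean m(t) = E[X_t] satisfies the ODE m'(t) = a m(t) + b with m(0) = x_0. With a = 7/5, b = -4/3, x_0 = -3/4, the solution is
  m(t) = x_0 * exp(a t) + (b/a) * (exp(a t) - 1)
       = (-3/4) * exp((7/5) t) + ((-4/3)/(7/5)) * (exp((7/5) t) - 1)
       = 20/21 - 143*exp(7*t/5)/84.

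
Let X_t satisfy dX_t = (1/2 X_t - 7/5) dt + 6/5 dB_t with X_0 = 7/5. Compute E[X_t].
E[X_t] = 14/5 - 7*exp(t/2)/5

Taking expectations and using E[dB_t] = 0, the mean m(t) = E[X_t] satisfies the ODE m'(t) = a m(t) + b with m(0) = x_0. With a = 1/2, b = -7/5, x_0 = 7/5, the solution is
  m(t) = x_0 * exp(a t) + (b/a) * (exp(a t) - 1)
       = (7/5) * exp((1/2) t) + ((-7/5)/(1/2)) * (exp((1/2) t) - 1)
       = 14/5 - 7*exp(t/2)/5.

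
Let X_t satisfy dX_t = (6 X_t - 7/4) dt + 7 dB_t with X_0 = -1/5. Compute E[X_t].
E[X_t] = 7/24 - 59*exp(6*t)/120

Taking expectations and using E[dB_t] = 0, the mean m(t) = E[X_t] satisfies the ODE m'(t) = a m(t) + b with m(0) = x_0. With a = 6, b = -7/4, x_0 = -1/5, the solution is
  m(t) = x_0 * exp(a t) + (b/a) * (exp(a t) - 1)
       = (-1/5) * exp(6 t) + ((-7/4)/6) * (exp(6 t) - 1)
       = 7/24 - 59*exp(6*t)/120.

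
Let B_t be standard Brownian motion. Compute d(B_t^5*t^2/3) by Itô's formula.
d(B_t^5*t^2/3) = (2*B_t^3*t*(B_t^2 + 5*t)/3) dt + (5*B_t^4*t^2/3) dB_t

Itô's formula for f(t, x): d f(t, B_t) = (f_t + (1/2) f_xx) dt + f_x dB_t. Compute partials of f(t, x) = t^2*x^5/3:
  f_t(t,x)  = 2*t*x^5/3
  f_x(t,x)  = 5*t^2*x^4/3
  f_xx(t,x) = 20*t^2*x^3/3
Assemble drift = f_t + (1/2) f_xx = 2*t*x^3*(5*t + x^2)/3 and diffusion = f_x = 5*t^2*x^4/3. Substituting x = B_t:
  d(B_t^5*t^2/3) = (2*B_t^3*t*(B_t^2 + 5*t)/3) dt + (5*B_t^4*t^2/3) dB_t.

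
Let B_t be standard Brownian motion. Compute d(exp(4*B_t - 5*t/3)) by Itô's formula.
d(exp(4*B_t - 5*t/3)) = (19*exp(4*B_t - 5*t/3)/3) dt + (4*exp(4*B_t - 5*t/3)) dB_t

Itô's formula for f(t, x): d f(t, B_t) = (f_t + (1/2) f_xx) dt + f_x dB_t. Compute partials of f(t, x) = exp(-5*t/3 + 4*x):
  f_t(t,x)  = -5*exp(-5*t/3 + 4*x)/3
  f_x(t,x)  = 4*exp(-5*t/3 + 4*x)
  f_xx(t,x) = 16*exp(-5*t/3 + 4*x)
Assemble drift = f_t + (1/2) f_xx = 19*exp(-5*t/3 + 4*x)/3 and diffusion = f_x = 4*exp(-5*t/3 + 4*x). Substituting x = B_t:
  d(exp(4*B_t - 5*t/3)) = (19*exp(4*B_t - 5*t/3)/3) dt + (4*exp(4*B_t - 5*t/3)) dB_t.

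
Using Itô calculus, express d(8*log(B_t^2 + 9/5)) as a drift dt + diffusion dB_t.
d(8*log(B_t^2 + 9/5)) = (40*(9 - 5*B_t^2)/(5*B_t^2 + 9)^2) dt + (80*B_t/(5*B_t^2 + 9)) dB_t

Itô's formula for f(B_t) gives d f(B_t) = f'(B_t) dB_t + (1/2) f''(B_t) dt. Compute derivatives of f(x) = 8*log(x^2 + 9/5):
  f'(x)  = 80*x/(5*x^2 + 9)
  f''(x) = 80*(9 - 5*x^2)/(5*x^2 + 9)^2
Substitute x = B_t and multiply the f'' term by 1/2:
  drift     = (1/2) * (80*(9 - 5*x^2)/(5*x^2 + 9)^2) evaluated at B_t = 40*(9 - 5*B_t^2)/(5*B_t^2 + 9)^2
  diffusion = (80*x/(5*x^2 + 9)) evaluated at B_t = 80*B_t/(5*B_t^2 + 9)
Therefore d(8*log(B_t^2 + 9/5)) = (40*(9 - 5*B_t^2)/(5*B_t^2 + 9)^2) dt + (80*B_t/(5*B_t^2 + 9)) dB_t.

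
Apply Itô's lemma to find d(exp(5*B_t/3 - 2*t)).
d(exp(5*B_t/3 - 2*t)) = (-11*exp(5*B_t/3 - 2*t)/18) dt + (5*exp(5*B_t/3 - 2*t)/3) dB_t

Itô's formula for f(t, x): d f(t, B_t) = (f_t + (1/2) f_xx) dt + f_x dB_t. Compute partials of f(t, x) = exp(-2*t + 5*x/3):
  f_t(t,x)  = -2*exp(-2*t + 5*x/3)
  f_x(t,x)  = 5*exp(-2*t + 5*x/3)/3
  f_xx(t,x) = 25*exp(-2*t + 5*x/3)/9
Assemble drift = f_t + (1/2) f_xx = -11*exp(-2*t + 5*x/3)/18 and diffusion = f_x = 5*exp(-2*t + 5*x/3)/3. Substituting x = B_t:
  d(exp(5*B_t/3 - 2*t)) = (-11*exp(5*B_t/3 - 2*t)/18) dt + (5*exp(5*B_t/3 - 2*t)/3) dB_t.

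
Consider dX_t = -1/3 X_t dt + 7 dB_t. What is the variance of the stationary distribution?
lim Var(X_t) = 147/2

The OU SDE dX = -theta X dt + sigma dB admits the integrating factor exp(theta t): d(exp(theta t) X_t) = sigma exp(theta t) dB_t. Integrating from 0 to t gives X_t = x_0 * exp(-theta t) + sigma * int_0^t exp(-theta (t-s)) dB_s for any initial x_0. The Itô integral has variance (by the Itô isometry) sigma^2 * int_0^t exp(-2 theta (t - s)) ds = sigma^2 * (1 - exp(-2 theta t)) / (2 theta), independent of x_0.
With theta = 1/3, sigma = 7:
  Var(X_t) = (7)^2 * (1 - exp(-2*1/3 t)) / (2 * 1/3) = 147/2 - 147*exp(-2*t/3)/2.
As t -> infinity, exp(-2*1/3 t) -> 0, so the stationary variance is sigma^2 / (2 theta) = 147/2.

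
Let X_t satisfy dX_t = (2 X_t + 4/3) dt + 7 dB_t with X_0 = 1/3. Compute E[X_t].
E[X_t] = exp(2*t) - 2/3

Taking expectations and using E[dB_t] = 0, the mean m(t) = E[X_t] satisfies the ODE m'(t) = a m(t) + b with m(0) = x_0. With a = 2, b = 4/3, x_0 = 1/3, the solution is
  m(t) = x_0 * exp(a t) + (b/a) * (exp(a t) - 1)
       = (1/3) * exp(2 t) + ((4/3)/2) * (exp(2 t) - 1)
       = exp(2*t) - 2/3.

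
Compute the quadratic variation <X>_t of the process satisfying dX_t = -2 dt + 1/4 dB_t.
<X>_t = t/16

For an Itô process dX_t = a(t) dt + b(t) dB_t, the quadratic variation is <X>_t = int_0^t b(s)^2 ds (the drift term does not contribute). Here b(s) = 1/4, so
  b(s)^2 = 1/16.
Integrating from 0 to t:
  <X>_t = int_0^t (1/16) ds = t/16.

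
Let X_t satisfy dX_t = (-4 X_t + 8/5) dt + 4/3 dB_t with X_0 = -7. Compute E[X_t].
E[X_t] = 2/5 - 37*exp(-4*t)/5

Taking expectations and using E[dB_t] = 0, the mean m(t) = E[X_t] satisfies the ODE m'(t) = a m(t) + b with m(0) = x_0. With a = -4, b = 8/5, x_0 = -7, the solution is
  m(t) = x_0 * exp(a t) + (b/a) * (exp(a t) - 1)
       = (-7) * exp((-4) t) + ((8/5)/(-4)) * (exp((-4) t) - 1)
       = 2/5 - 37*exp(-4*t)/5.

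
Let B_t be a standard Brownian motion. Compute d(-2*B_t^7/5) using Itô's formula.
d(-2*B_t^7/5) = (-42*B_t^5/5) dt + (-14*B_t^6/5) dB_t

Itô's formula for f(B_t) gives d f(B_t) = f'(B_t) dB_t + (1/2) f''(B_t) dt. Compute derivatives of f(x) = -2*x^7/5:
  f'(x)  = -14*x^6/5
  f''(x) = -84*x^5/5
Substitute x = B_t and multiply the f'' term by 1/2:
  drift     = (1/2) * (-84*x^5/5) evaluated at B_t = -42*B_t^5/5
  diffusion = (-14*x^6/5) evaluated at B_t = -14*B_t^6/5
Therefore d(-2*B_t^7/5) = (-42*B_t^5/5) dt + (-14*B_t^6/5) dB_t.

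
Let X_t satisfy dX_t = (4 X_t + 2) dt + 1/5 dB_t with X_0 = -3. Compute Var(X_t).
Var(X_t) = exp(8*t)/200 - 1/200

The variance V(t) = Var(X_t) satisfies V'(t) = 2 a V(t) + c^2 with V(0) = 0 (drift coefficient is linear in X, diffusion is constant). With a = 4, c = 1/5, the solution is
  V(t) = (c^2 / (2 a)) * (exp(2 a t) - 1)
       = ((1/5)^2 / (2*4)) * (exp(8 t) - 1)
       = exp(8*t)/200 - 1/200.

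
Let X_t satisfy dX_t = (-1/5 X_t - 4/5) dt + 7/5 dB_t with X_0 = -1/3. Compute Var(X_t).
Var(X_t) = 49/10 - 49*exp(-2*t/5)/10

The variance V(t) = Var(X_t) satisfies V'(t) = 2 a V(t) + c^2 with V(0) = 0 (drift coefficient is linear in X, diffusion is constant). With a = -1/5, c = 7/5, the solution is
  V(t) = (c^2 / (2 a)) * (exp(2 a t) - 1)
       = ((7/5)^2 / (2*(-1/5))) * (exp((-2/5) t) - 1)
       = 49/10 - 49*exp(-2*t/5)/10.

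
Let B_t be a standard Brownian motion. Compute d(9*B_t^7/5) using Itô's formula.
d(9*B_t^7/5) = (189*B_t^5/5) dt + (63*B_t^6/5) dB_t

Itô's formula for f(B_t) gives d f(B_t) = f'(B_t) dB_t + (1/2) f''(B_t) dt. Compute derivatives of f(x) = 9*x^7/5:
  f'(x)  = 63*x^6/5
  f''(x) = 378*x^5/5
Substitute x = B_t and multiply the f'' term by 1/2:
  drift     = (1/2) * (378*x^5/5) evaluated at B_t = 189*B_t^5/5
  diffusion = (63*x^6/5) evaluated at B_t = 63*B_t^6/5
Therefore d(9*B_t^7/5) = (189*B_t^5/5) dt + (63*B_t^6/5) dB_t.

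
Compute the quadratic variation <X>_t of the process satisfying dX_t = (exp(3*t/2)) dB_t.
<X>_t = exp(3*t)/3 - 1/3

For an Itô process dX_t = a(t) dt + b(t) dB_t, the quadratic variation is <X>_t = int_0^t b(s)^2 ds (the drift term does not contribute). Here b(s) = exp(3*s/2), so
  b(s)^2 = exp(3*s).
Integrating from 0 to t:
  <X>_t = int_0^t (exp(3*s)) ds = exp(3*t)/3 - 1/3.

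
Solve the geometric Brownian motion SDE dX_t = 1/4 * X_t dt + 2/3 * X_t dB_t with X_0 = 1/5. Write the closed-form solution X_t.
X_t = 1/5 * exp((1/36) * t + (2/3) * B_t)

For GBM dX = mu X dt + sigma X dB with X_0 = x_0, apply Itô to Y = log X: dY = (mu - sigma^2/2) dt + sigma dB, so Y_t = log(x_0) + (mu - sigma^2/2) t + sigma B_t and hence X_t = x_0 * exp((mu - sigma^2/2) t + sigma B_t).
With mu = 1/4, sigma = 2/3, x_0 = 1/5, this gives:
  X_t = 1/5 * exp((1/36) * t + (2/3) * B_t).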